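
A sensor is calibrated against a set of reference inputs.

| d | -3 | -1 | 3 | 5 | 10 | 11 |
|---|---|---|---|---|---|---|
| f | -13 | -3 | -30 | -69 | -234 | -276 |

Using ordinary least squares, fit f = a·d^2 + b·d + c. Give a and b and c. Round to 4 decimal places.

a = -1.9861, b = -2.9961, c = -3.9612

With design matrix A, AᵀA = [[25429, 2455, 265]; [2455, 265, 25]; [265, 25, 6]] and Aᵀf = [-58911, -5769, -625]ᵀ.
Inverting the 3×3 Gram matrix, [a, b, c]ᵀ = [-717/361, -5408/1805, -1430/361]ᵀ.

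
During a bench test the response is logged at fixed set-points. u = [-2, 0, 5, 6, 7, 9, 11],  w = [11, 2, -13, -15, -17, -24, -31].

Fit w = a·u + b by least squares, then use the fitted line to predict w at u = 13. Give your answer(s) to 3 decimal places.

ŵ = -36.781

With design matrix M, MᵀM = [[316, 36]; [36, 7]] and Mᵀw = [-853, -87]ᵀ.
det = 316·7 − 36² = 916.
a = ((-853)·7 − 36·(-87))/916 = -2839/916; b = (316·(-87) − 36·(-853))/916 = 804/229.
At u = 13: ŵ = (-2839/916)·(13) + (804/229)·(1) = -33691/916.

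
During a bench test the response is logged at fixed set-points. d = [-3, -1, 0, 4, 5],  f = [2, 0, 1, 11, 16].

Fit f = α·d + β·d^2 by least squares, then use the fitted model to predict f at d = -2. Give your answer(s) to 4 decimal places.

f̂ = 0.3960

AᵀA·[α, β]ᵀ = Aᵀf reads: 51·α + 161·β = 118;  161·α + 963·β = 594.
(Σd·d = 51, Σd·d^2 = 161, Σd^2·d^2 = 963, Σd·f = 118, Σd^2·f = 594.)
det = 51·963 − 161² = 23192.
α = (118·963 − 161·594)/23192 = 2250/2899; β = (51·594 − 161·118)/23192 = 1412/2899.
At d = -2: f̂ = (2250/2899)·(-2) + (1412/2899)·(4) = 1148/2899.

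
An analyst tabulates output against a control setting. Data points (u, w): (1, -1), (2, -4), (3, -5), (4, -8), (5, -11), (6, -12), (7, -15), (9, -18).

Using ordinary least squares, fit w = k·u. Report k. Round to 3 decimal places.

Forming MᵀM = [[221]] and Mᵀw = [-450]ᵀ gives MᵀM·[k]ᵀ = Mᵀw.
Hence k = -450 / 221 ≈ -2.0362.

k = -2.036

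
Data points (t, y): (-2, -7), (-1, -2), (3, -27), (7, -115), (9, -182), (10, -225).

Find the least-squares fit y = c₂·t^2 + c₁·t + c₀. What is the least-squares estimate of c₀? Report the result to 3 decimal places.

Normal-equation sums: Σt^2·t^2 = 19060, Σt^2·t = 2090, Σt^2 = 244, Σt·t = 244, Σt = 26, Σ1 = 6.
Moment sums: Σt^2·y = -43150, Σt·y = -4758, Σy = -558.
So AᵀA·[c₂, c₁, c₀]ᵀ = Aᵀy: [[19060, 2090, 244]; [2090, 244, 26]; [244, 26, 6]]·[c₂, c₁, c₀]ᵀ = [-43150, -4758, -558]ᵀ.
Inverting the 3×3 Gram matrix, [c₂, c₁, c₀]ᵀ = [-202783/100227, -191299/100227, -81880/33409]ᵀ.

c₀ = -2.451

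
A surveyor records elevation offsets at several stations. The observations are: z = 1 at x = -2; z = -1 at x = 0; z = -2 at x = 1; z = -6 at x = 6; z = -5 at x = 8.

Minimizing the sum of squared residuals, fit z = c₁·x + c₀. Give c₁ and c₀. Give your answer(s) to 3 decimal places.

Normal-equation sums: Σx·x = 105, Σx = 13, Σ1 = 5.
Moment sums: Σx·z = -80, Σz = -13.
Eliminating c₀: 5·(row 1) − 13·(row 2) gives 356·c₁ = 5·(-80) − 13·(-13) = -231, so c₁ = -231/356.
Then c₀ = ((-13) − 13·(-231/356))/5 = -325/356.

c₁ = -0.649, c₀ = -0.913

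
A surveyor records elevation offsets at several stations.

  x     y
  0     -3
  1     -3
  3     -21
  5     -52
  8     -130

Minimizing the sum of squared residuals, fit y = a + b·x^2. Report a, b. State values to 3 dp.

a = -2.282, b = -1.996

The normal equations are: 5·a + 99·b = -209;  99·a + 4803·b = -9812.
Determinant 5·4803 − 99² = 14214.
a = ((-209)·4803 − 99·(-9812))/14214 = -10813/4738; b = (5·(-9812) − 99·(-209))/14214 = -28369/14214.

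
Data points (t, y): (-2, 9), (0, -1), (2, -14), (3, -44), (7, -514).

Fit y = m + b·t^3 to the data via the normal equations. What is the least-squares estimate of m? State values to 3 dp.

m = -2.410

Normal-equation sums: Σ1 = 5, Σt^3 = 370, Σt^3·t^3 = 118506.
For Aᵀy: Σy = -564, Σt^3·y = -177674.
Normal equations: [[5, 370]; [370, 118506]]·[m, b]ᵀ = [-564, -177674]ᵀ.
det = 5·118506 − 370² = 455630.
m = ((-564)·118506 − 370·(-177674))/455630 = -549002/227815; b = (5·(-177674) − 370·(-564))/455630 = -67969/45563.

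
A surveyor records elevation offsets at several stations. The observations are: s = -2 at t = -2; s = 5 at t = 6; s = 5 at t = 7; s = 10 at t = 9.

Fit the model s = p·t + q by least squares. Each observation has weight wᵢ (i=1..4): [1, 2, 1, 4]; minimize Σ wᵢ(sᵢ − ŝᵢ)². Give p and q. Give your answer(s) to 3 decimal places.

p = 1.102, q = -0.677

The normal equations are: 449·p + 53·q = 459;  53·p + 8·q = 53.
(Σwᵢ·t·t = 449, Σwᵢ·t = 53, Σwᵢ·1 = 8, Σwᵢ·t·s = 459, Σwᵢ·s = 53.)
Determinant 449·8 − 53² = 783.
p = (459·8 − 53·53)/783 = 863/783; q = (449·53 − 53·459)/783 = -530/783.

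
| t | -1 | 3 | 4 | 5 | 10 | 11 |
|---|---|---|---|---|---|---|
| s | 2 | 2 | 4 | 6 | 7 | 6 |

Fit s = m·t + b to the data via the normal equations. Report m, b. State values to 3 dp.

m = 0.414, b = 2.289

Entries of MᵀM: Σt·t = 272, Σt = 32, Σ1 = 6.
Moment sums: Σt·s = 186, Σs = 27.
Normal equations: [[272, 32]; [32, 6]]·[m, b]ᵀ = [186, 27]ᵀ.
Eliminating b: 6·(row 1) − 32·(row 2) gives 608·m = 6·186 − 32·27 = 252, so m = 63/152.
Then b = (27 − 32·(63/152))/6 = 87/38.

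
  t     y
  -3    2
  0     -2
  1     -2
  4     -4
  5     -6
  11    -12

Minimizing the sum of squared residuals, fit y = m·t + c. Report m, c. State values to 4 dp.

Compute the Gram sums: Σt·t = 172, Σt = 18, Σ1 = 6.
Moment sums: Σt·y = -186, Σy = -24.
Δ = 172·6 − 18² = 708.
m = ((-186)·6 − 18·(-24))/708 = -57/59; c = (172·(-24) − 18·(-186))/708 = -65/59.

m = -0.9661, c = -1.1017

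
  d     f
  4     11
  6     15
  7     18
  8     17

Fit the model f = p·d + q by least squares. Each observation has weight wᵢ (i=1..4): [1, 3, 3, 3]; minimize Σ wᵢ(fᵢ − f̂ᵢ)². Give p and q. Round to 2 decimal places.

Sums needed: Σwᵢ·d·d = 463, Σwᵢ·d = 67, Σwᵢ·1 = 10.
Right-hand side: Σwᵢ·d·f = 1100, Σwᵢ·f = 161.
So AᵀWA·[p, q]ᵀ = AᵀWf: [[463, 67]; [67, 10]]·[p, q]ᵀ = [1100, 161]ᵀ.
Δ = 463·10 − 67² = 141.
p = (1100·10 − 67·161)/141 = 71/47; q = (463·161 − 67·1100)/141 = 281/47.

p = 1.51, q = 5.98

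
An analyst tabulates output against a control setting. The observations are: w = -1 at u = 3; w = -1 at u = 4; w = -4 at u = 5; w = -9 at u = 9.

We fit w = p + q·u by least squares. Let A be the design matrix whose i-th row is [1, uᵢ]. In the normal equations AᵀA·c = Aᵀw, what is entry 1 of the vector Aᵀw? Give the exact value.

-15

Entry 1 ↔ basis 1, so (Aᵀw)_{1} = Σᵢ wᵢ = (1)·(-1) + (1)·(-1) + (1)·(-4) + (1)·(-9) = -15.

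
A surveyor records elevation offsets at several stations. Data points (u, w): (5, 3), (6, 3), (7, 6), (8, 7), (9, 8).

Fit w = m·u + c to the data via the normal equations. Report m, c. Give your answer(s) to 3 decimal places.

m = 1.400, c = -4.400

XᵀX·[m, c]ᵀ = Xᵀw reads: 255·m + 35·c = 203;  35·m + 5·c = 27.
(Σu·u = 255, Σu = 35, Σ1 = 5, Σu·w = 203, Σw = 27.)
Determinant 255·5 − 35² = 50.
m = (203·5 − 35·27)/50 = 7/5; c = (255·27 − 35·203)/50 = -22/5.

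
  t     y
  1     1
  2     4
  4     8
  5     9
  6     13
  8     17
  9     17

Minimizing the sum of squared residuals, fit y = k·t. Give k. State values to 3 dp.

Entries of AᵀA: Σt·t = 227.
Right-hand side: Σt·y = 453.
Normal equations: [[227]]·[k]ᵀ = [453]ᵀ.
k = 453/227 = 1.99559.

k = 1.996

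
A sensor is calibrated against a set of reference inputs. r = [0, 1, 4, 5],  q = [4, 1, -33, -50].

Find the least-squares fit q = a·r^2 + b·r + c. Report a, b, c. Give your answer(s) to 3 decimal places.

a = -1.750, b = -2.191, c = 4.353

Entries of XᵀX: Σr^2·r^2 = 882, Σr^2·r = 190, Σr^2 = 42, Σr·r = 42, Σr = 10, Σ1 = 4.
Moment sums: Σr^2·q = -1777, Σr·q = -381, Σq = -78.
XᵀX·[a, b, c]ᵀ = Xᵀq becomes [[882, 190, 42]; [190, 42, 10]; [42, 10, 4]]·[a, b, c]ᵀ = [-1777, -381, -78]ᵀ.
Row-reducing yields a = -7/4, b = -149/68, c = 74/17.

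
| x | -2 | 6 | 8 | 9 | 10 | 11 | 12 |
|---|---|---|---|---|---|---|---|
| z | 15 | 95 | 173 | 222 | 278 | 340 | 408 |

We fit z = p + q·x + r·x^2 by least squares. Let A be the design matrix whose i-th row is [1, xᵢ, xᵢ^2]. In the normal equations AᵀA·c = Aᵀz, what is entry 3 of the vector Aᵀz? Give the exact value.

Entry 3 ↔ basis x^2, so (Aᵀz)_{3} = Σᵢ (x^2)·zᵢ = (4)·(15) + (36)·(95) + (64)·(173) + (81)·(222) + (100)·(278) + (121)·(340) + (144)·(408) = 160226.

160226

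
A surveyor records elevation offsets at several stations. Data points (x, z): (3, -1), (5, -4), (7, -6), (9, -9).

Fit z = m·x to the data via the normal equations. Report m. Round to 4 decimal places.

m = -0.8902

From the data, Σx·x = 164.
And Σx·z = -146.
m = (-146)/164 = -0.890244.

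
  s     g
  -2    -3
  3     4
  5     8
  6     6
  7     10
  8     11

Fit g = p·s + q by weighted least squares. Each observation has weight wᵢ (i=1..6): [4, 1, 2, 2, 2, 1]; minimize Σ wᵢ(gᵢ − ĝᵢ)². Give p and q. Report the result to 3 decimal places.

Sums needed: Σwᵢ·s·s = 309, Σwᵢ·s = 39, Σwᵢ·1 = 12.
Moment sums: Σwᵢ·s·g = 416, Σwᵢ·g = 51.
So AᵀWA·[p, q]ᵀ = AᵀWg: [[309, 39]; [39, 12]]·[p, q]ᵀ = [416, 51]ᵀ.
Eliminating q: 12·(row 1) − 39·(row 2) gives 2187·p = 12·416 − 39·51 = 3003, so p = 1001/729.
Then q = (51 − 39·(1001/729))/12 = -155/729.

p = 1.373, q = -0.213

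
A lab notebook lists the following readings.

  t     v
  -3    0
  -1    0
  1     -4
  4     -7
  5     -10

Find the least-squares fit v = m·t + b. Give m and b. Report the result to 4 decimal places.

m = -1.2679, b = -2.6786

Sums needed: Σt·t = 52, Σt = 6, Σ1 = 5.
Right-hand side: Σt·v = -82, Σv = -21.
So MᵀM·[m, b]ᵀ = Mᵀv: [[52, 6]; [6, 5]]·[m, b]ᵀ = [-82, -21]ᵀ.
Δ = 52·5 − 6² = 224.
m = ((-82)·5 − 6·(-21))/224 = -71/56; b = (52·(-21) − 6·(-82))/224 = -75/28.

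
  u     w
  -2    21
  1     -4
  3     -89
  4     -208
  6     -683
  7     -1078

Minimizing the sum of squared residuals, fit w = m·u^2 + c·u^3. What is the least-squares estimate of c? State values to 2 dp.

c = -3.02

The normal system MᵀM·[m, c]ᵀ = Mᵀw is [[4051, 25819]; [25819, 169195]]·[m, c]ᵀ = [-81459, -533169]ᵀ.
det = 4051·169195 − 25819² = 18788184.
m = ((-81459)·169195 − 25819·(-533169))/18788184 = -920283/1043788; c = (4051·(-533169) − 25819·(-81459))/18788184 = -3148761/1043788.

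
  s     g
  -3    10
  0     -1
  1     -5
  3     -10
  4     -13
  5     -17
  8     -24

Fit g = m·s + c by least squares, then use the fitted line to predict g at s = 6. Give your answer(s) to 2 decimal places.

ĝ = -19.15

The normal equations are: 124·m + 18·c = -394;  18·m + 7·c = -60.
Δ = 124·7 − 18² = 544.
m = ((-394)·7 − 18·(-60))/544 = -839/272; c = (124·(-60) − 18·(-394))/544 = -87/136.
At s = 6: ĝ = (-839/272)·(6) + (-87/136)·(1) = -651/34.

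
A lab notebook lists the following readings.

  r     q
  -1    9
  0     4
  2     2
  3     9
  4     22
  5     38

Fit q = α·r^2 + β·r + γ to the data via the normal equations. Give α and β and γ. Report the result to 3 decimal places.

Normal-equation sums: Σr^2·r^2 = 979, Σr^2·r = 223, Σr^2 = 55, Σr·r = 55, Σr = 13, Σ1 = 6.
And Σr^2·q = 1400, Σr·q = 300, Σq = 84.
MᵀM·[α, β, γ]ᵀ = Mᵀq becomes [[979, 223, 55]; [223, 55, 13]; [55, 13, 6]]·[α, β, γ]ᵀ = [1400, 300, 84]ᵀ.
Inverting the 3×3 Gram matrix, [α, β, γ]ᵀ = [997/420, -2011/420, 183/70]ᵀ.

α = 2.374, β = -4.788, γ = 2.614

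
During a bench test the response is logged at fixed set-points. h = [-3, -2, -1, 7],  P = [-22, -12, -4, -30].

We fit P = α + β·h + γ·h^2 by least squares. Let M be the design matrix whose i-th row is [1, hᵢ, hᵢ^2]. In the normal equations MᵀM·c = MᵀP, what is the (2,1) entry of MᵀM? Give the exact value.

Row 2 ↔ basis h, column 1 ↔ basis 1, so (MᵀM)_{2,1} = Σᵢ h = (-3)·(1) + (-2)·(1) + (-1)·(1) + (7)·(1) = 1.

1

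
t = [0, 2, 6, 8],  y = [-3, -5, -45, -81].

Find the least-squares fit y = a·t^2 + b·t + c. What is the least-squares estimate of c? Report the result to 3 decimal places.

c = -2.800

With design matrix A, AᵀA = [[5408, 736, 104]; [736, 104, 16]; [104, 16, 4]] and Aᵀy = [-6824, -928, -134]ᵀ.
Inverting the 3×3 Gram matrix, [a, b, c]ᵀ = [-17/12, 23/15, -14/5]ᵀ.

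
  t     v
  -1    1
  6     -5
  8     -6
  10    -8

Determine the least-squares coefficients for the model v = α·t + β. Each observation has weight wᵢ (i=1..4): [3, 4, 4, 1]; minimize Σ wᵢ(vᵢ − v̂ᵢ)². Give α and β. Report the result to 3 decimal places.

Compute the Gram sums: Σwᵢ·t·t = 503, Σwᵢ·t = 63, Σwᵢ·1 = 12.
Right-hand side: Σwᵢ·t·v = -395, Σwᵢ·v = -49.
Eliminating β: 12·(row 1) − 63·(row 2) gives 2067·α = 12·(-395) − 63·(-49) = -1653, so α = -551/689.
Then β = ((-49) − 63·(-551/689))/12 = 238/2067.

α = -0.800, β = 0.115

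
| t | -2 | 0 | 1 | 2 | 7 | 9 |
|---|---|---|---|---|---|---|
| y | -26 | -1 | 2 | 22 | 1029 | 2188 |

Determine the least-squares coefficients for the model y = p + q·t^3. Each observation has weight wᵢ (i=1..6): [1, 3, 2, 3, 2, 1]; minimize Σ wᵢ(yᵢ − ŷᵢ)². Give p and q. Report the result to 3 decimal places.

With design matrix A, AᵀWA = [[12, 1433]; [1433, 766997]] and AᵀWy = [4287, 2301686]ᵀ.
Δ = 12·766997 − 1433² = 7150475.
p = (4287·766997 − 1433·2301686)/7150475 = -10199899/7150475; q = (12·2301686 − 1433·4287)/7150475 = 21476961/7150475.

p = -1.426, q = 3.004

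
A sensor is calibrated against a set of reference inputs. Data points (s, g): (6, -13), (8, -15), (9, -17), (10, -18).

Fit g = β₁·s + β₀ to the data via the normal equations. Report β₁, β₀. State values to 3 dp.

β₁ = -1.286, β₀ = -5.143

The normal equations are: 281·β₁ + 33·β₀ = -531;  33·β₁ + 4·β₀ = -63.
(Σs·s = 281, Σs = 33, Σ1 = 4, Σs·g = -531, Σg = -63.)
Eliminating β₀: 4·(row 1) − 33·(row 2) gives 35·β₁ = 4·(-531) − 33·(-63) = -45, so β₁ = -9/7.
Then β₀ = ((-63) − 33·(-9/7))/4 = -36/7.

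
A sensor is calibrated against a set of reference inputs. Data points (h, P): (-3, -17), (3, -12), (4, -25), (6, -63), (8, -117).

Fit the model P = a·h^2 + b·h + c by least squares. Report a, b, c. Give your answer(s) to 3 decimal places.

a = -1.986, b = 0.842, c = 3.393

Normal-equation sums: Σh^2·h^2 = 5810, Σh^2·h = 792, Σh^2 = 134, Σh·h = 134, Σh = 18, Σ1 = 5.
Moment sums: Σh^2·P = -10417, Σh·P = -1399, ΣP = -234.
XᵀX·[a, b, c]ᵀ = XᵀP becomes [[5810, 792, 134]; [792, 134, 18]; [134, 18, 5]]·[a, b, c]ᵀ = [-10417, -1399, -234]ᵀ.
Solving the 3×3 system (Gaussian elimination) gives a = -286415/144222, b = 941/1118, c = 244666/72111.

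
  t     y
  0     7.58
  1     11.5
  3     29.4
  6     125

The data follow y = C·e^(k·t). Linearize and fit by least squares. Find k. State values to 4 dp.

With ln yᵢ as the transformed response and tᵢ as the regressor:
Σt = 10.0000, Σ(t)² = 46.0000, Σln y = 12.6772, Σt·ln y = 41.5552.
Equations: 46.0000·k + 10.0000·ln C = 41.5552;  10.0000·k + 4·ln C = 12.6772.
Δ = 46.0000·4 − (10.0000)² = 84.0000; k = (41.5552·4 − 10.0000·12.6772)/84.0000 = 0.46963, ln C = (46.0000·12.6772 − 10.0000·41.5552)/84.0000 = 1.99521.

k = 0.4696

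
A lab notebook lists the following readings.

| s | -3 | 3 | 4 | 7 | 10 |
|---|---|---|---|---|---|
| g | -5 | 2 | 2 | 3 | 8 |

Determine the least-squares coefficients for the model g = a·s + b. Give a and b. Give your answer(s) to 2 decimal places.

a = 0.93, b = -1.90

From the data, Σs·s = 183, Σs = 21, Σ1 = 5.
Right-hand side: Σs·g = 130, Σg = 10.
Eliminating b: 5·(row 1) − 21·(row 2) gives 474·a = 5·130 − 21·10 = 440, so a = 220/237.
Then b = (10 − 21·(220/237))/5 = -150/79.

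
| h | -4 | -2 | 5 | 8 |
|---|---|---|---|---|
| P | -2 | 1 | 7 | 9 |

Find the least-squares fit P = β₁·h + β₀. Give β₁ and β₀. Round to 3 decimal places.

Normal-equation sums: Σh·h = 109, Σh = 7, Σ1 = 4.
And Σh·P = 113, ΣP = 15.
So AᵀA·[β₁, β₀]ᵀ = AᵀP: [[109, 7]; [7, 4]]·[β₁, β₀]ᵀ = [113, 15]ᵀ.
Eliminating β₀: 4·(row 1) − 7·(row 2) gives 387·β₁ = 4·113 − 7·15 = 347, so β₁ = 347/387.
Then β₀ = (15 − 7·(347/387))/4 = 844/387.

β₁ = 0.897, β₀ = 2.181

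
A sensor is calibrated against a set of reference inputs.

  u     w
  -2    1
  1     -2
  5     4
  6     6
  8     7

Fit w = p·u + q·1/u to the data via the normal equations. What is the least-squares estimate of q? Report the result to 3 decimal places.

With design matrix A, AᵀA = [[130, 5]; [5, 19201/14400]] and Aᵀw = [108, 7/40]ᵀ.
Determinant 130·(19201/14400) − 5² = 213613/1440.
p = (108·(19201/14400) − 5·(7/40))/(213613/1440) = 1030554/1068065; q = (130·(7/40) − 5·108)/(213613/1440) = -744840/213613.

q = -3.487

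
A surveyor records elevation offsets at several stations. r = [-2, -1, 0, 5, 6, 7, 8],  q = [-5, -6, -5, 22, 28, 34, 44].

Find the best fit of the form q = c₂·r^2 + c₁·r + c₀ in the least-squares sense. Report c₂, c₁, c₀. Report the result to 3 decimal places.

c₂ = 0.416, c₁ = 2.581, c₀ = -3.115

Sums needed: Σr^2·r^2 = 8435, Σr^2·r = 1187, Σr^2 = 179, Σr·r = 179, Σr = 23, Σ1 = 7.
For Mᵀq: Σr^2·q = 6014, Σr·q = 884, Σq = 112.
MᵀM·[c₂, c₁, c₀]ᵀ = Mᵀq becomes [[8435, 1187, 179]; [1187, 179, 23]; [179, 23, 7]]·[c₂, c₁, c₀]ᵀ = [6014, 884, 112]ᵀ.
Row-reducing yields c₂ = 4897/11774, c₁ = 15193/5887, c₀ = -36679/11774.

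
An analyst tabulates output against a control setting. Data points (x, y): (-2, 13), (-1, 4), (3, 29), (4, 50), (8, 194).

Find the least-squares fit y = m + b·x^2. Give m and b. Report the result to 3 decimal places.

The normal system MᵀM·[m, b]ᵀ = Mᵀy is [[5, 94]; [94, 4450]]·[m, b]ᵀ = [290, 13533]ᵀ.
Determinant 5·4450 − 94² = 13414.
m = (290·4450 − 94·13533)/13414 = 9199/6707; b = (5·13533 − 94·290)/13414 = 40405/13414.

m = 1.372, b = 3.012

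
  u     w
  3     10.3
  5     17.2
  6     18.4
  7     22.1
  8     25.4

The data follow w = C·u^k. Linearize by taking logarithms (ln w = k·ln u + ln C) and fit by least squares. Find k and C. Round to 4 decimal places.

k = 0.8979, C = 3.8688

Let Y = ln w. Fitting Y = k·ln u + ln C by least squares:
XᵀX = [[15.1183, 8.5252]; [8.5252, 5]], rhs = [25.1092, 14.4197]ᵀ  (here Σln u = 8.5252, Σ(ln u)² = 15.1183, Σln w = 14.4197, Σln u·ln w = 25.1092).
Solving (det = 2.9130): k = 0.89793, ln C = 1.35295, so C = exp(1.35295) = 3.86883.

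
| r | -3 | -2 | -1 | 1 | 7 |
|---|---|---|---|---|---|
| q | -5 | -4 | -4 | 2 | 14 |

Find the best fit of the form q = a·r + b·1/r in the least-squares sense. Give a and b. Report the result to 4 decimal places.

a = 1.9159, b = 0.8764

MᵀM·[a, b]ᵀ = Mᵀq reads: 64·a + 5·b = 127;  5·a + (4201/1764)·b = 35/3.
(Σr·r = 64, Σr·1/r = 5, Σ1/r·1/r = 4201/1764, Σr·q = 127, Σ1/r·q = 35/3.)
det = 64·(4201/1764) − 5² = 56191/441.
a = (127·(4201/1764) − 5·(35/3))/(56191/441) = 430627/224764; b = (64·(35/3) − 5·127)/(56191/441) = 49245/56191.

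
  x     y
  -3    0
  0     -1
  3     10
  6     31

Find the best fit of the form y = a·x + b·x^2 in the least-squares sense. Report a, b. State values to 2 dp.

a = 1.70, b = 0.58

Compute the Gram sums: Σx·x = 54, Σx·x^2 = 216, Σx^2·x^2 = 1458.
For Aᵀy: Σx·y = 216, Σx^2·y = 1206.
Normal equations: [[54, 216]; [216, 1458]]·[a, b]ᵀ = [216, 1206]ᵀ.
Eliminating b: 1458·(row 1) − 216·(row 2) gives 32076·a = 1458·216 − 216·1206 = 54432, so a = 56/33.
Then b = (1206 − 216·(56/33))/1458 = 19/33.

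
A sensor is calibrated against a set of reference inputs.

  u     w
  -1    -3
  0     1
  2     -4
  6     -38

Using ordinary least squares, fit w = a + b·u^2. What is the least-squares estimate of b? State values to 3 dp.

b = -1.048

With design matrix X, XᵀX = [[4, 41]; [41, 1313]] and Xᵀw = [-44, -1387]ᵀ.
Δ = 4·1313 − 41² = 3571.
a = ((-44)·1313 − 41·(-1387))/3571 = -905/3571; b = (4·(-1387) − 41·(-44))/3571 = -3744/3571.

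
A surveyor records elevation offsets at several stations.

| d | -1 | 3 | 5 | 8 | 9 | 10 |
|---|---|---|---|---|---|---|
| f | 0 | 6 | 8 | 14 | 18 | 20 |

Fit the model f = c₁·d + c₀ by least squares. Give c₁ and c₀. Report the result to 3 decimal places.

c₁ = 1.809, c₀ = 0.748

The normal equations are: 280·c₁ + 34·c₀ = 532;  34·c₁ + 6·c₀ = 66.
Eliminating c₀: 6·(row 1) − 34·(row 2) gives 524·c₁ = 6·532 − 34·66 = 948, so c₁ = 237/131.
Then c₀ = (66 − 34·(237/131))/6 = 98/131.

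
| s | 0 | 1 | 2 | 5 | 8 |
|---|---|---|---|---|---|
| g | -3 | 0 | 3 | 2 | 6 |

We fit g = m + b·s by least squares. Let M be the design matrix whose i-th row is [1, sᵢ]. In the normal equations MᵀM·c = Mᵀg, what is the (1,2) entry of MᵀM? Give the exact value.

16

Row 1 ↔ basis 1, column 2 ↔ basis s, so (MᵀM)_{1,2} = Σᵢ s = (1)·(0) + (1)·(1) + (1)·(2) + (1)·(5) + (1)·(8) = 16.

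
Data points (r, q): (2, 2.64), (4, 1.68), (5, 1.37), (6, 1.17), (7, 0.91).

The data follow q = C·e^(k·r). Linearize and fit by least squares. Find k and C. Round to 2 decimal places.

k = -0.21, C = 3.96

Let Y = ln q. Fitting Y = k·r + ln C by least squares:
AᵀA = [[130.0000, 24.0000]; [24.0000, 5]], rhs = [5.8726, 1.8671]ᵀ  (here Σr = 24.0000, Σ(r)² = 130.0000, Σln q = 1.8671, Σr·ln q = 5.8726).
Slope k = (n·Σr·ln q − Σr·Σln q)/(n·Σ(r)² − (Σr)²) = (5·5.8726 − 24.0000·1.8671)/74.0000 = -0.20874; ln C = (Σln q − k·Σr)/n = 1.37536, so C = exp(1.37536) = 3.95651.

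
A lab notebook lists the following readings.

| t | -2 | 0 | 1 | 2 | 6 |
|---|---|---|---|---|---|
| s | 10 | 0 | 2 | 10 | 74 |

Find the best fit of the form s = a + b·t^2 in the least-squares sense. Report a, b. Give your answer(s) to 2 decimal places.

Entries of AᵀA: Σ1 = 5, Σt^2 = 45, Σt^2·t^2 = 1329.
And Σs = 96, Σt^2·s = 2746.
AᵀA·[a, b]ᵀ = Aᵀs becomes [[5, 45]; [45, 1329]]·[a, b]ᵀ = [96, 2746]ᵀ.
det = 5·1329 − 45² = 4620.
a = (96·1329 − 45·2746)/4620 = 669/770; b = (5·2746 − 45·96)/4620 = 941/462.

a = 0.87, b = 2.04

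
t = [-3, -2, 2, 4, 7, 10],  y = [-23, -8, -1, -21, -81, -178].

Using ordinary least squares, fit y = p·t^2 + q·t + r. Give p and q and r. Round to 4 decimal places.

Compute the Gram sums: Σt^2·t^2 = 12770, Σt^2·t = 1380, Σt^2 = 182, Σt·t = 182, Σt = 18, Σ1 = 6.
And Σt^2·y = -22348, Σt·y = -2348, Σy = -312.
So XᵀX·[p, q, r]ᵀ = Xᵀy: [[12770, 1380, 182]; [1380, 182, 18]; [182, 18, 6]]·[p, q, r]ᵀ = [-22348, -2348, -312]ᵀ.
Solving the 3×3 system (Gaussian elimination) gives p = -353658/174269, q = 381898/174269, r = 519944/174269.

p = -2.0294, q = 2.1914, r = 2.9836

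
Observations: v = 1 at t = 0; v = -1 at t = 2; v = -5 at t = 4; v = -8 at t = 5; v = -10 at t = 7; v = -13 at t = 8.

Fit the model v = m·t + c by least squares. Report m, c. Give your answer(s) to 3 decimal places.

From the data, Σt·t = 158, Σt = 26, Σ1 = 6.
Moment sums: Σt·v = -236, Σv = -36.
So MᵀM·[m, c]ᵀ = Mᵀv: [[158, 26]; [26, 6]]·[m, c]ᵀ = [-236, -36]ᵀ.
Determinant 158·6 − 26² = 272.
m = ((-236)·6 − 26·(-36))/272 = -30/17; c = (158·(-36) − 26·(-236))/272 = 28/17.

m = -1.765, c = 1.647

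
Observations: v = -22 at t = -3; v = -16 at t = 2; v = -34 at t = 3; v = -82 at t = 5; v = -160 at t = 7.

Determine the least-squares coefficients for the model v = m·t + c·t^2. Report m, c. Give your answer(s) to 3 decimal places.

AᵀA·[m, c]ᵀ = Aᵀv reads: 96·m + 476·c = -1598;  476·m + 3204·c = -10458.
Δ = 96·3204 − 476² = 81008.
m = ((-1598)·3204 − 476·(-10458))/81008 = -8874/5063; c = (96·(-10458) − 476·(-1598))/81008 = -30415/10126.

m = -1.753, c = -3.004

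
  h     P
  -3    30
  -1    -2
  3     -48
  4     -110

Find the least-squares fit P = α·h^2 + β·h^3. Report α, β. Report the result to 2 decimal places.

The normal equations are: 419·α + 1023·β = -1924;  1023·α + 5555·β = -9144.
det = 419·5555 − 1023² = 1281016.
α = ((-1924)·5555 − 1023·(-9144))/1281016 = -30307/29114; β = (419·(-9144) − 1023·(-1924))/1281016 = -465771/320254.

α = -1.04, β = -1.45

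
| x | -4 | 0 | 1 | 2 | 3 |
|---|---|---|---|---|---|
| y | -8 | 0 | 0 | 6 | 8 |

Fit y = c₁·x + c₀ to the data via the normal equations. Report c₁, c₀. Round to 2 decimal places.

c₁ = 2.25, c₀ = 0.30

The normal system AᵀA·[c₁, c₀]ᵀ = Aᵀy is [[30, 2]; [2, 5]]·[c₁, c₀]ᵀ = [68, 6]ᵀ.
Eliminating c₀: 5·(row 1) − 2·(row 2) gives 146·c₁ = 5·68 − 2·6 = 328, so c₁ = 164/73.
Then c₀ = (6 − 2·(164/73))/5 = 22/73.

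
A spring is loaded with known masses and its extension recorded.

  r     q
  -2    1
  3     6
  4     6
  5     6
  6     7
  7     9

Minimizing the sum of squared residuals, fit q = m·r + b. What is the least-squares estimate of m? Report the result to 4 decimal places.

m = 0.8033

Sums needed: Σr·r = 139, Σr = 23, Σ1 = 6.
Moment sums: Σr·q = 175, Σq = 35.
XᵀX·[m, b]ᵀ = Xᵀq becomes [[139, 23]; [23, 6]]·[m, b]ᵀ = [175, 35]ᵀ.
Determinant 139·6 − 23² = 305.
m = (175·6 − 23·35)/305 = 49/61; b = (139·35 − 23·175)/305 = 168/61.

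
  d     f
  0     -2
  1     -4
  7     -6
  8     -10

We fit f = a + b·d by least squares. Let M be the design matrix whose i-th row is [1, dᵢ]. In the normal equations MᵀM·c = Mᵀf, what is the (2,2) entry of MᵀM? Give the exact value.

Row 2 ↔ basis d, column 2 ↔ basis d, so (MᵀM)_{2,2} = Σᵢ (d)·(d) = (0)·(0) + (1)·(1) + (7)·(7) + (8)·(8) = 114.

114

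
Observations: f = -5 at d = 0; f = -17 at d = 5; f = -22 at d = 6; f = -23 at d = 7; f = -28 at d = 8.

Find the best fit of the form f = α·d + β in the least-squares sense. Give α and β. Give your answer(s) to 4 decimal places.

α = -2.7835, β = -4.5258

Setting ∂/∂α … = 0 gives: 174·α + 26·β = -602;  26·α + 5·β = -95.
(Σd·d = 174, Σd = 26, Σ1 = 5, Σd·f = -602, Σf = -95.)
Determinant 174·5 − 26² = 194.
α = ((-602)·5 − 26·(-95))/194 = -270/97; β = (174·(-95) − 26·(-602))/194 = -439/97.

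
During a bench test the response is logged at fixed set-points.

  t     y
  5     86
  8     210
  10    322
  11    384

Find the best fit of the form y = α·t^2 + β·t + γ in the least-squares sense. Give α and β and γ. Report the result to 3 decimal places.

α = 2.742, β = 5.894, γ = -12.136

The normal equations are: 29362·α + 2968·β + 310·γ = 94254;  2968·α + 310·β + 34·γ = 9554;  310·α + 34·β + 4·γ = 1002.
Solving the 3×3 system (Gaussian elimination) gives α = 181/66, β = 389/66, γ = -267/22.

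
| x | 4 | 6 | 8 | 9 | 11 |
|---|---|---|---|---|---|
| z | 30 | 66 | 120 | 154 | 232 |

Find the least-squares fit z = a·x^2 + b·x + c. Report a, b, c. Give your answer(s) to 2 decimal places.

With design matrix M, MᵀM = [[26850, 2852, 318]; [2852, 318, 38]; [318, 38, 5]] and Mᵀz = [51082, 5414, 602]ᵀ.
Inverting the 3×3 Gram matrix, [a, b, c]ᵀ = [973/461, -1259/461, 3190/461]ᵀ.

a = 2.11, b = -2.73, c = 6.92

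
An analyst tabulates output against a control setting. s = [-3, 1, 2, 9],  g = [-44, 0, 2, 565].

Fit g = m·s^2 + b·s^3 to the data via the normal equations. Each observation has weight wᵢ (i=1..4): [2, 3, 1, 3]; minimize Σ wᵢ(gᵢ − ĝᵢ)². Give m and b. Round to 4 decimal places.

Compute the Gram sums: Σwᵢ·s^2·s^2 = 19864, Σwᵢ·s^2·s^3 = 176696, Σwᵢ·s^3·s^3 = 1595848.
And Σwᵢ·s^2·g = 136511, Σwᵢ·s^3·g = 1238047.
det = 19864·1595848 − 176696² = 478448256.
m = (136511·1595848 − 176696·1238047)/478448256 = -18898883/9967672; b = (19864·1238047 − 176696·136511)/478448256 = 377899/383372.

m = -1.8960, b = 0.9857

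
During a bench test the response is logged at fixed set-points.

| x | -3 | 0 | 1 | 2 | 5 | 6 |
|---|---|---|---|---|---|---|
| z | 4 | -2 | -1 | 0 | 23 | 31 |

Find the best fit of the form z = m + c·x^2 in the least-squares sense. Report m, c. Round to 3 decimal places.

m = -2.836, c = 0.960

With design matrix M, MᵀM = [[6, 75]; [75, 2019]] and Mᵀz = [55, 1726]ᵀ.
det = 6·2019 − 75² = 6489.
m = (55·2019 − 75·1726)/6489 = -2045/721; c = (6·1726 − 75·55)/6489 = 2077/2163.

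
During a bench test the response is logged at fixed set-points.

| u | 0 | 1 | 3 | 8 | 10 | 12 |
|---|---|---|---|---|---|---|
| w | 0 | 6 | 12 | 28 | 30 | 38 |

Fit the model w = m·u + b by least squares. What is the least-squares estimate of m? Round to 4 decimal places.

m = 3.0000

The normal equations are: 318·m + 34·b = 1022;  34·m + 6·b = 114.
(Σu·u = 318, Σu = 34, Σ1 = 6, Σu·w = 1022, Σw = 114.)
det = 318·6 − 34² = 752.
m = (1022·6 − 34·114)/752 = 3; b = (318·114 − 34·1022)/752 = 2.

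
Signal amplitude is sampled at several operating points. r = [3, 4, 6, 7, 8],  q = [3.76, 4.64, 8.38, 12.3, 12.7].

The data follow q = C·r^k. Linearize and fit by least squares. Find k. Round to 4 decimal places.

Linearized form: ln q = k·ln r + ln C. From the 5 transformed points,
Σln r = 8.3020, Σ(ln r)² = 14.4498, Σln q = 10.0362, Σln r·ln q = 17.5602.
Normal system: [[14.4498, 8.3020]; [8.3020, 5]]·[k, ln C]ᵀ = [17.5602, 10.0362]ᵀ.
Slope k = (n·Σln r·ln q − Σln r·Σln q)/(n·Σ(ln r)² − (Σln r)²) = (5·17.5602 − 8.3020·10.0362)/3.3255 = 1.34723; ln C = (Σln q − k·Σln r)/n = -0.22971.

k = 1.3472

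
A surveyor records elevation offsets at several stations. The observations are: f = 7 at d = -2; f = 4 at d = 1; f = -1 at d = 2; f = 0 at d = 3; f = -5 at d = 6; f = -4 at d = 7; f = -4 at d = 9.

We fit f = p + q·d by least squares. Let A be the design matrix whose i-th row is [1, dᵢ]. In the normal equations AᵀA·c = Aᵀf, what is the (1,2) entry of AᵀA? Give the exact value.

Row 1 ↔ basis 1, column 2 ↔ basis d, so (AᵀA)_{1,2} = Σᵢ d = (1)·(-2) + (1)·(1) + (1)·(2) + (1)·(3) + (1)·(6) + (1)·(7) + (1)·(9) = 26.

26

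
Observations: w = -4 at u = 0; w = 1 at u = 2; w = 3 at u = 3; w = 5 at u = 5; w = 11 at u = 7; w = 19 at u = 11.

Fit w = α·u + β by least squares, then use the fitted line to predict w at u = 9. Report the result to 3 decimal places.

Sums needed: Σu·u = 208, Σu = 28, Σ1 = 6.
Moment sums: Σu·w = 322, Σw = 35.
Normal equations: [[208, 28]; [28, 6]]·[α, β]ᵀ = [322, 35]ᵀ.
Eliminating β: 6·(row 1) − 28·(row 2) gives 464·α = 6·322 − 28·35 = 952, so α = 119/58.
Then β = (35 − 28·(119/58))/6 = -217/58.
At u = 9: ŵ = (119/58)·(9) + (-217/58)·(1) = 427/29.

ŵ = 14.724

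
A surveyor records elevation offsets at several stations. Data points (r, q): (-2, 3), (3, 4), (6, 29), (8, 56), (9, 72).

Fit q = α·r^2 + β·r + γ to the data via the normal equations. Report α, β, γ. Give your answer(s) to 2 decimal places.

Normal-equation sums: Σr^2·r^2 = 12050, Σr^2·r = 1476, Σr^2 = 194, Σr·r = 194, Σr = 24, Σ1 = 5.
For Xᵀq: Σr^2·q = 10508, Σr·q = 1276, Σq = 164.
Normal equations: [[12050, 1476, 194]; [1476, 194, 24]; [194, 24, 5]]·[α, β, γ]ᵀ = [10508, 1276, 164]ᵀ.
Row-reducing yields α = 3590/3547, β = -2818/3547, γ = -9424/3547.

α = 1.01, β = -0.79, γ = -2.66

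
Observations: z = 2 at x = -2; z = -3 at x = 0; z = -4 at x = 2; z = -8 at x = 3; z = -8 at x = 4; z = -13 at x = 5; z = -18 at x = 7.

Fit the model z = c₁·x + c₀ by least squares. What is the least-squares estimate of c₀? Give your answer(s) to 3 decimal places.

c₀ = -1.657

With design matrix A, AᵀA = [[107, 19]; [19, 7]] and Aᵀz = [-259, -52]ᵀ.
Eliminating c₀: 7·(row 1) − 19·(row 2) gives 388·c₁ = 7·(-259) − 19·(-52) = -825, so c₁ = -825/388.
Then c₀ = ((-52) − 19·(-825/388))/7 = -643/388.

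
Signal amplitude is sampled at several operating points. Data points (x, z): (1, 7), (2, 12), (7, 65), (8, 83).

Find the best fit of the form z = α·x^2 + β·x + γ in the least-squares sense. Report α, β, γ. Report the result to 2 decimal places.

The normal equations are: 6514·α + 864·β + 118·γ = 8552;  864·α + 118·β + 18·γ = 1150;  118·α + 18·β + 4·γ = 167.
(Σx^2·x^2 = 6514, Σx^2·x = 864, Σx^2 = 118, Σx·x = 118, Σx = 18, Σ1 = 4, Σx^2·z = 8552, Σx·z = 1150, Σz = 167.)
Inverting the 3×3 Gram matrix, [α, β, γ]ᵀ = [13/12, 151/148, 2309/444]ᵀ.

α = 1.08, β = 1.02, γ = 5.20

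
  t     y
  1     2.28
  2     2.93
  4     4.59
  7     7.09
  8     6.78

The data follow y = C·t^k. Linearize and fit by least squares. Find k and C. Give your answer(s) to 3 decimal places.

Taking logs, ln y = k·ln t + ln C, so regress ln y on ln t.
Σln t = 6.1048, Σ(ln t)² = 10.5129, Σln y = 7.2957, Σln t·ln y = 10.6491.
Equations: 10.5129·k + 6.1048·ln C = 10.6491;  6.1048·k + 5·ln C = 7.2957.
Δ = 10.5129·5 − (6.1048)² = 15.2960; k = (10.6491·5 − 6.1048·7.2957)/15.2960 = 0.56921, ln C = (10.5129·7.2957 − 6.1048·10.6491)/15.2960 = 0.76416, so C = exp(0.76416) = 2.14719.

k = 0.569, C = 2.147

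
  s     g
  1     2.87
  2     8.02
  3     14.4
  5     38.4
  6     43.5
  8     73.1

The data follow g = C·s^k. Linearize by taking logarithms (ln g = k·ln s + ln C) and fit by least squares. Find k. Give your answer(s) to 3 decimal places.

k = 1.567

With ln gᵢ as the transformed response and ln sᵢ as the regressor:
Over the data: Σln s = 7.2724, Σ(ln s)² = 11.8122, Σln g = 17.5161, Σln s·ln g = 25.9291.
Normal system: [[11.8122, 7.2724]; [7.2724, 6]]·[k, ln C]ᵀ = [25.9291, 17.5161]ᵀ.
Slope k = (n·Σln s·ln g − Σln s·Σln g)/(n·Σ(ln s)² − (Σln s)²) = (6·25.9291 − 7.2724·17.5161)/17.9853 = 1.56743; ln C = (Σln g − k·Σln s)/n = 1.01952.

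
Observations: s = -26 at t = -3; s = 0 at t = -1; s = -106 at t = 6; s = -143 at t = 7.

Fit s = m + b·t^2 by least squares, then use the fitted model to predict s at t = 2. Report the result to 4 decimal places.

Sums needed: Σ1 = 4, Σt^2 = 95, Σt^2·t^2 = 3779.
Right-hand side: Σs = -275, Σt^2·s = -11057.
XᵀX·[m, b]ᵀ = Xᵀs becomes [[4, 95]; [95, 3779]]·[m, b]ᵀ = [-275, -11057]ᵀ.
Eliminating b: 3779·(row 1) − 95·(row 2) gives 6091·m = 3779·(-275) − 95·(-11057) = 11190, so m = 11190/6091.
Then b = ((-11057) − 95·(11190/6091))/3779 = -18103/6091.
At t = 2: ŝ = (11190/6091)·(1) + (-18103/6091)·(4) = -61222/6091.

ŝ = -10.0512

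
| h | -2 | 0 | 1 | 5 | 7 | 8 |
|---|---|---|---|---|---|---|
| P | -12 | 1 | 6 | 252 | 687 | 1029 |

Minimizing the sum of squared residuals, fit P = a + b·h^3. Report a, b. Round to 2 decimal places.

a = 2.58, b = 2.00

The normal system MᵀM·[a, b]ᵀ = MᵀP is [[6, 973]; [973, 395483]]·[a, b]ᵀ = [1963, 794091]ᵀ.
Δ = 6·395483 − 973² = 1426169.
a = (1963·395483 − 973·794091)/1426169 = 3682586/1426169; b = (6·794091 − 973·1963)/1426169 = 2854547/1426169.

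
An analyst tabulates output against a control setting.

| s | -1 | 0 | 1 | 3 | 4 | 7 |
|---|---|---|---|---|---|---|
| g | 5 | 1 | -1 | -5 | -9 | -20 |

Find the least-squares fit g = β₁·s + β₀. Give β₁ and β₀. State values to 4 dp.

Entries of XᵀX: Σs·s = 76, Σs = 14, Σ1 = 6.
And Σs·g = -197, Σg = -29.
XᵀX·[β₁, β₀]ᵀ = Xᵀg becomes [[76, 14]; [14, 6]]·[β₁, β₀]ᵀ = [-197, -29]ᵀ.
Eliminating β₀: 6·(row 1) − 14·(row 2) gives 260·β₁ = 6·(-197) − 14·(-29) = -776, so β₁ = -194/65.
Then β₀ = ((-29) − 14·(-194/65))/6 = 277/130.

β₁ = -2.9846, β₀ = 2.1308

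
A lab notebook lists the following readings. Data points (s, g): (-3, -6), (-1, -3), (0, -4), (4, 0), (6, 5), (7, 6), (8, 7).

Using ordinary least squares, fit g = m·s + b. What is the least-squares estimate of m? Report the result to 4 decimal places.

Forming AᵀA = [[175, 21]; [21, 7]] and Aᵀg = [149, 5]ᵀ gives AᵀA·[m, b]ᵀ = Aᵀg.
Δ = 175·7 − 21² = 784.
m = (149·7 − 21·5)/784 = 67/56; b = (175·5 − 21·149)/784 = -23/8.

m = 1.1964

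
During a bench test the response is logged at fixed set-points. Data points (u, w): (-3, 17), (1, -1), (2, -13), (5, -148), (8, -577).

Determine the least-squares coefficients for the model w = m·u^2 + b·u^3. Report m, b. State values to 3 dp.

With design matrix M, MᵀM = [[4819, 35683]; [35683, 278563]] and Mᵀw = [-40528, -314488]ᵀ.
Eliminating b: 278563·(row 1) − 35683·(row 2) gives 69118608·m = 278563·(-40528) − 35683·(-314488) = -67725960, so m = -2821915/2879942.
Then b = ((-314488) − 35683·(-2821915/2879942))/278563 = -2889877/2879942.

m = -0.980, b = -1.003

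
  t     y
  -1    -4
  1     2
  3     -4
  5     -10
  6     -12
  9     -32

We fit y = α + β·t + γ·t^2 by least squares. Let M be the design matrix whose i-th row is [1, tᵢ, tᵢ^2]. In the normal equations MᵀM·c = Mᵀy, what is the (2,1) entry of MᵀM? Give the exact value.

23

Row 2 ↔ basis t, column 1 ↔ basis 1, so (MᵀM)_{2,1} = Σᵢ t = (-1)·(1) + (1)·(1) + (3)·(1) + (5)·(1) + (6)·(1) + (9)·(1) = 23.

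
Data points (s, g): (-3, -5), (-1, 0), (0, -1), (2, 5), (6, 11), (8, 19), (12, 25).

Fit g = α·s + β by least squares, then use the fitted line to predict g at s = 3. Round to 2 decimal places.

Entries of MᵀM: Σs·s = 258, Σs = 24, Σ1 = 7.
And Σs·g = 543, Σg = 54.
So MᵀM·[α, β]ᵀ = Mᵀg: [[258, 24]; [24, 7]]·[α, β]ᵀ = [543, 54]ᵀ.
Determinant 258·7 − 24² = 1230.
α = (543·7 − 24·54)/1230 = 167/82; β = (258·54 − 24·543)/1230 = 30/41.
At s = 3: ĝ = (167/82)·(3) + (30/41)·(1) = 561/82.

ĝ = 6.84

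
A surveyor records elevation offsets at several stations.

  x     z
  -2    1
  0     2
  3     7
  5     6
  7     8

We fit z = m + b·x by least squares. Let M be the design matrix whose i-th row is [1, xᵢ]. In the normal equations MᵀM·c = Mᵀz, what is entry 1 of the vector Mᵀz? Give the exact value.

24

Entry 1 ↔ basis 1, so (Mᵀz)_{1} = Σᵢ zᵢ = (1)·(1) + (1)·(2) + (1)·(7) + (1)·(6) + (1)·(8) = 24.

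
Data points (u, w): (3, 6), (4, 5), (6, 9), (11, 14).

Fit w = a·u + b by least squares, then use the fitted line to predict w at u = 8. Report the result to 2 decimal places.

ŵ = 10.71

Entries of AᵀA: Σu·u = 182, Σu = 24, Σ1 = 4.
Moment sums: Σu·w = 246, Σw = 34.
det = 182·4 − 24² = 152.
a = (246·4 − 24·34)/152 = 21/19; b = (182·34 − 24·246)/152 = 71/38.
At u = 8: ŵ = (21/19)·(8) + (71/38)·(1) = 407/38.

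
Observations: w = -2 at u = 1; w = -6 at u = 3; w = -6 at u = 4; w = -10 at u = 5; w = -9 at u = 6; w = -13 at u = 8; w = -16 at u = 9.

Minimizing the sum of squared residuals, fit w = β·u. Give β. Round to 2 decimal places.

β = -1.71

Normal-equation sums: Σu·u = 232.
Right-hand side: Σu·w = -396.
AᵀA·[β]ᵀ = Aᵀw becomes [[232]]·[β]ᵀ = [-396]ᵀ.
β = (-396)/232 = -1.7069.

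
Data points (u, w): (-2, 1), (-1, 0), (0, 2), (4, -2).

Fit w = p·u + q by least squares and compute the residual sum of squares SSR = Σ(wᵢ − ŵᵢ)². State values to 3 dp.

SSR = 3.687

The normal system AᵀA·[p, q]ᵀ = Aᵀw is [[21, 1]; [1, 4]]·[p, q]ᵀ = [-10, 1]ᵀ.
Determinant 21·4 − 1² = 83.
p = ((-10)·4 − 1·1)/83 = -41/83; q = (21·1 − 1·(-10))/83 = 31/83.
Residuals: -30/83, -72/83, 135/83, -33/83; SSR = 306/83.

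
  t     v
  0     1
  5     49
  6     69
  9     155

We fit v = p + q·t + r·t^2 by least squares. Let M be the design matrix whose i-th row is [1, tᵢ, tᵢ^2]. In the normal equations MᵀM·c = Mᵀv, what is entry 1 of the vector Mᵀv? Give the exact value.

Entry 1 ↔ basis 1, so (Mᵀv)_{1} = Σᵢ vᵢ = (1)·(1) + (1)·(49) + (1)·(69) + (1)·(155) = 274.

274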